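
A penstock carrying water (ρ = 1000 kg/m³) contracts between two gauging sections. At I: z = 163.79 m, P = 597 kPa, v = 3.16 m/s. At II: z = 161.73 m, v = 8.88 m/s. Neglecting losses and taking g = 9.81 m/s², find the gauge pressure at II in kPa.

P₂ ≈ 583 kPa

Pressure head at I: ψ₁ = P₁/(ρg) = 597×1000 / (1000 × 9.81) = 60.86 m.
Velocity heads: v₁²/2g = 3.16²/19.62 = 0.509 m; v₂²/2g = 8.88²/19.62 = 4.019 m.
Total head H = z₁ + ψ₁ + v₁²/2g = 163.79 + 60.86 + 0.509 = 225.16 m.
ψ₂ = H − z₂ − v₂²/2g = 225.16 − 161.73 − 4.019 = 59.41 m.
P₂ = ρgψ₂ = 1000 × 9.81 × 59.41 ≈ 583 kPa.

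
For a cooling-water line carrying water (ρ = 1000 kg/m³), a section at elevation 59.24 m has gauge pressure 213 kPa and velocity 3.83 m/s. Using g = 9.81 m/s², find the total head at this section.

h ≈ 81.70 m

Pressure head ψ = P/(ρg) = 213×1000 / (1000 × 9.81) = 21.71 m.
Velocity head = v²/(2g) = 3.83² / (2 × 9.81) = 0.748 m.
h = z + ψ + v²/(2g) = 59.24 + 21.71 + 0.748 = 81.70 m.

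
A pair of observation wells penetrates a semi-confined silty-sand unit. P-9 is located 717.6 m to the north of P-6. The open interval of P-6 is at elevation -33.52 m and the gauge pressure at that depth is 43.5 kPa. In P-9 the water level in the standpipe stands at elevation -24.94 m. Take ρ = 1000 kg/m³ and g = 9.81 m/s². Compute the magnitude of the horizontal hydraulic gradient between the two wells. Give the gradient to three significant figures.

Pressure head at P-6: ψ = P/(ρg) = 43.5×1000 / (1000 × 9.81) = 4.43 m.
Total head at P-6: h = z + ψ = -33.52 + 4.43 = -29.09 m.
Total head at P-9: h = -24.94 m (water level in the piezometer is the total head).
Head difference: h(P-6) − h(P-9) = -29.09 − (-24.94) = -4.15 m.
Hydraulic gradient: i = |Δh| / L = 4.15 / 717.6 = 0.00578.

i ≈ 0.00578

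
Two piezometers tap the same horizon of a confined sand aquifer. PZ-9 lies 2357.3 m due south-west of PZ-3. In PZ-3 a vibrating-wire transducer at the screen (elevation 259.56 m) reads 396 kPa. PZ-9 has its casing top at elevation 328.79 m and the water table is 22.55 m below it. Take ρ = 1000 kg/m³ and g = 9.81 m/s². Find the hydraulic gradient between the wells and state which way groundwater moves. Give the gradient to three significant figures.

Pressure head at PZ-3: ψ = P/(ρg) = 396×1000 / (1000 × 9.81) = 40.37 m.
Total head at PZ-3: h = z + ψ = 259.56 + 40.37 = 299.93 m.
Total head at PZ-9: h = 328.79 − 22.55 = 306.24 m.
Head difference: h(PZ-3) − h(PZ-9) = 299.93 − 306.24 = -6.31 m.
Hydraulic gradient: i = |Δh| / L = 6.31 / 2357.3 = 0.00268.
Flow is from higher to lower head: from PZ-9 toward PZ-3, i.e. toward the north-east.

i ≈ 0.00268; groundwater flows toward the north-east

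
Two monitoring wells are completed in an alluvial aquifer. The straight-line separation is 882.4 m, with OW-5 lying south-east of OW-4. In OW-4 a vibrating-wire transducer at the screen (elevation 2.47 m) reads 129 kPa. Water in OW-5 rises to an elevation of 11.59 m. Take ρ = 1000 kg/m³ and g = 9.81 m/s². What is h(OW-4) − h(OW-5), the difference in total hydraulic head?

Δh ≈ 4.03 m

Pressure head at OW-4: ψ = P/(ρg) = 129×1000 / (1000 × 9.81) = 13.15 m.
Total head at OW-4: h = z + ψ = 2.47 + 13.15 = 15.62 m.
Total head at OW-5: h = 11.59 m (water level in the piezometer is the total head).
Head difference: h(OW-4) − h(OW-5) = 15.62 − 11.59 = 4.03 m.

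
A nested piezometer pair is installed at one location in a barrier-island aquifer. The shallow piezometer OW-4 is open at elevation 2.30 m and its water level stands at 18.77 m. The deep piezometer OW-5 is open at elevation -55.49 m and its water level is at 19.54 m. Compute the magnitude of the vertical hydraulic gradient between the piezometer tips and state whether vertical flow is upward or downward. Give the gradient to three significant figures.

|i_v| ≈ 0.0133; vertical flow is upward

Total head at OW-4: h = 18.77 m (water level in the standpipe).
Total head at OW-5: h = 19.54 m.
Δh = h(OW-4) − h(OW-5) = 18.77 − 19.54 = -0.77 m.
Vertical separation Δz = 2.30 − (-55.49) = 57.79 m.
|i_v| = |Δh| / Δz = 0.77 / 57.79 = 0.0133.
Head is higher in the deep piezometer, so vertical flow is upward (discharge condition).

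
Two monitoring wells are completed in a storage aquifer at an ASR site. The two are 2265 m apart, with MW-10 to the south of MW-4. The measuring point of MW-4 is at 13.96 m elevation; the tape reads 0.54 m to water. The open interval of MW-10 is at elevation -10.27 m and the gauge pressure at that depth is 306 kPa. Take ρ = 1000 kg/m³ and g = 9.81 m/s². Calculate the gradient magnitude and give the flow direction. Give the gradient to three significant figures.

Total head at MW-4: h = 13.96 − 0.54 = 13.42 m.
Pressure head at MW-10: ψ = P/(ρg) = 306×1000 / (1000 × 9.81) = 31.19 m.
Total head at MW-10: h = z + ψ = -10.27 + 31.19 = 20.92 m.
Head difference: h(MW-4) − h(MW-10) = 13.42 − 20.92 = -7.50 m.
Hydraulic gradient: i = |Δh| / L = 7.50 / 2265 = 0.00331.
Flow is from higher to lower head: from MW-10 toward MW-4, i.e. toward the north.

i ≈ 0.00331; groundwater flows toward the north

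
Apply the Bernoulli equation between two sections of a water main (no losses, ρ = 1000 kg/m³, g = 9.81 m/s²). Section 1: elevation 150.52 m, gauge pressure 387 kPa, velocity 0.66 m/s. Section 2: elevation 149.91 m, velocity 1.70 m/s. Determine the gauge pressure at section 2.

P₂ ≈ 392 kPa

Pressure head at 1: ψ₁ = P₁/(ρg) = 387×1000 / (1000 × 9.81) = 39.45 m.
Velocity heads: v₁²/2g = 0.66²/19.62 = 0.022 m; v₂²/2g = 1.70²/19.62 = 0.147 m.
Total head H = z₁ + ψ₁ + v₁²/2g = 150.52 + 39.45 + 0.022 = 189.99 m.
ψ₂ = H − z₂ − v₂²/2g = 189.99 − 149.91 − 0.147 = 39.93 m.
P₂ = ρgψ₂ = 1000 × 9.81 × 39.93 ≈ 392 kPa.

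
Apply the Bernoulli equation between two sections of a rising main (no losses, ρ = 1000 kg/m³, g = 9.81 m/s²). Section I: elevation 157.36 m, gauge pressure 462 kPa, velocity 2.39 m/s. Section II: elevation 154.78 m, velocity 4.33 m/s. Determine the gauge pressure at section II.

Pressure head at I: ψ₁ = P₁/(ρg) = 462×1000 / (1000 × 9.81) = 47.09 m.
Velocity heads: v₁²/2g = 2.39²/19.62 = 0.291 m; v₂²/2g = 4.33²/19.62 = 0.956 m.
Total head H = z₁ + ψ₁ + v₁²/2g = 157.36 + 47.09 + 0.291 = 204.74 m.
ψ₂ = H − z₂ − v₂²/2g = 204.74 − 154.78 − 0.956 = 49.00 m.
P₂ = ρgψ₂ = 1000 × 9.81 × 49.00 ≈ 481 kPa.

P₂ ≈ 481 kPa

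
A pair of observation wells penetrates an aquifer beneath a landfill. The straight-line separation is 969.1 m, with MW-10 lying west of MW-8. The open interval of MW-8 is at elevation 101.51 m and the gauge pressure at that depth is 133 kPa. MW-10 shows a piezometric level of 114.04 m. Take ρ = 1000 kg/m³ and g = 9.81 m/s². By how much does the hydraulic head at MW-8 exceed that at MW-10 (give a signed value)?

Δh ≈ 1.03 m

Pressure head at MW-8: ψ = P/(ρg) = 133×1000 / (1000 × 9.81) = 13.56 m.
Total head at MW-8: h = z + ψ = 101.51 + 13.56 = 115.07 m.
Total head at MW-10: h = 114.04 m (water level in the piezometer is the total head).
Head difference: h(MW-8) − h(MW-10) = 115.07 − 114.04 = 1.03 m.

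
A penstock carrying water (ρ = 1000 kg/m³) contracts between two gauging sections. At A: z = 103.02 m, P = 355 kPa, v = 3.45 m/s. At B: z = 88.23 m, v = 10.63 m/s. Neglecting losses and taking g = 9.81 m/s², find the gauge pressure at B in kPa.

Pressure head at A: ψ₁ = P₁/(ρg) = 355×1000 / (1000 × 9.81) = 36.19 m.
Velocity heads: v₁²/2g = 3.45²/19.62 = 0.607 m; v₂²/2g = 10.63²/19.62 = 5.759 m.
Total head H = z₁ + ψ₁ + v₁²/2g = 103.02 + 36.19 + 0.607 = 139.82 m.
ψ₂ = H − z₂ − v₂²/2g = 139.82 − 88.23 − 5.759 = 45.83 m.
P₂ = ρgψ₂ = 1000 × 9.81 × 45.83 ≈ 450 kPa.

P₂ ≈ 450 kPa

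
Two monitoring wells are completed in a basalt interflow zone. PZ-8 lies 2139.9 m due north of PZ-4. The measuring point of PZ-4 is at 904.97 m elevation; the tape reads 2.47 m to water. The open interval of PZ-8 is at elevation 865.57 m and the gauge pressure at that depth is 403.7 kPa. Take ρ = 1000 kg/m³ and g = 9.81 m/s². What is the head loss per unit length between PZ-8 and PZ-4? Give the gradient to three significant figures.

Total head at PZ-4: h = 904.97 − 2.47 = 902.50 m.
Pressure head at PZ-8: ψ = P/(ρg) = 403.7×1000 / (1000 × 9.81) = 41.15 m.
Total head at PZ-8: h = z + ψ = 865.57 + 41.15 = 906.72 m.
Head difference: h(PZ-4) − h(PZ-8) = 902.50 − 906.72 = -4.22 m.
Hydraulic gradient: i = |Δh| / L = 4.22 / 2139.9 = 0.00197.

i ≈ 0.00197 m/m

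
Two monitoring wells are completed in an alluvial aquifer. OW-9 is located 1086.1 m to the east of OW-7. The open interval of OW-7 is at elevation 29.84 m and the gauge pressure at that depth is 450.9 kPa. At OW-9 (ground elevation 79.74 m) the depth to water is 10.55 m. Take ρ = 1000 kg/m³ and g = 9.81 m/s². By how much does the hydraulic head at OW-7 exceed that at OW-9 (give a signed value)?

Pressure head at OW-7: ψ = P/(ρg) = 450.9×1000 / (1000 × 9.81) = 45.96 m.
Total head at OW-7: h = z + ψ = 29.84 + 45.96 = 75.80 m.
Total head at OW-9: h = 79.74 − 10.55 = 69.19 m.
Head difference: h(OW-7) − h(OW-9) = 75.80 − 69.19 = 6.61 m.

Δh ≈ 6.61 m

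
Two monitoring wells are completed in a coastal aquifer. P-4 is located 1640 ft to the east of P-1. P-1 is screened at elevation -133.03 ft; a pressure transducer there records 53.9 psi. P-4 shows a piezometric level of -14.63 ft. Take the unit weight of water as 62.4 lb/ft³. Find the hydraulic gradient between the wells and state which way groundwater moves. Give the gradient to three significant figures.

Pressure head at P-1: ψ = 144·P/γ = 144 × 53.9 / 62.4 = 124.38 ft.
Total head at P-1: h = z + ψ = -133.03 + 124.38 = -8.65 ft.
Total head at P-4: h = -14.63 ft (water level in the piezometer is the total head).
Head difference: h(P-1) − h(P-4) = -8.65 − (-14.63) = 5.98 ft.
Hydraulic gradient: i = |Δh| / L = 5.98 / 1640 = 0.00365.
Flow is from higher to lower head: from P-1 toward P-4, i.e. toward the east.

i ≈ 0.00365; groundwater flows toward the east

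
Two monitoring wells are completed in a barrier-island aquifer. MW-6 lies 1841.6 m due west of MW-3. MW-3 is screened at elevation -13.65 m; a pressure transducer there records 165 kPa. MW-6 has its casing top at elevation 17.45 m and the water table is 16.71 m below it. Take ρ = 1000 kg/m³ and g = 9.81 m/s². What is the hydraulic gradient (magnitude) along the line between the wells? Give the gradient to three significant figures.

Pressure head at MW-3: ψ = P/(ρg) = 165×1000 / (1000 × 9.81) = 16.82 m.
Total head at MW-3: h = z + ψ = -13.65 + 16.82 = 3.17 m.
Total head at MW-6: h = 17.45 − 16.71 = 0.74 m.
Head difference: h(MW-3) − h(MW-6) = 3.17 − 0.74 = 2.43 m.
Hydraulic gradient: i = |Δh| / L = 2.43 / 1841.6 = 0.00132.

i ≈ 0.00132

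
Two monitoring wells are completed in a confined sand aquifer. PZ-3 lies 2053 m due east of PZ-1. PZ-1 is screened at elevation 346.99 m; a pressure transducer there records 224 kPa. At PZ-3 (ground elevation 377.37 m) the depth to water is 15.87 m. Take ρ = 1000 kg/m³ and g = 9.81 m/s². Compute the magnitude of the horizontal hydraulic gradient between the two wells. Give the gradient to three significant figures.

Pressure head at PZ-1: ψ = P/(ρg) = 224×1000 / (1000 × 9.81) = 22.83 m.
Total head at PZ-1: h = z + ψ = 346.99 + 22.83 = 369.82 m.
Total head at PZ-3: h = 377.37 − 15.87 = 361.50 m.
Head difference: h(PZ-1) − h(PZ-3) = 369.82 − 361.50 = 8.32 m.
Hydraulic gradient: i = |Δh| / L = 8.32 / 2053 = 0.00405.

i ≈ 0.00405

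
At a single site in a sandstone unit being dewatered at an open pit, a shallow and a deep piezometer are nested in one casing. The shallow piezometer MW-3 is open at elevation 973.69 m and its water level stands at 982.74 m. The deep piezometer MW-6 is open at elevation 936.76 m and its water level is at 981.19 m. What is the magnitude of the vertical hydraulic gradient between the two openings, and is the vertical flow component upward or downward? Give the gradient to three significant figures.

|i_v| ≈ 0.0420; vertical flow is downward

Total head at MW-3: h = 982.74 m (water level in the standpipe).
Total head at MW-6: h = 981.19 m.
Δh = h(MW-3) − h(MW-6) = 982.74 − 981.19 = 1.55 m.
Vertical separation Δz = 973.69 − 936.76 = 36.93 m.
|i_v| = |Δh| / Δz = 1.55 / 36.93 = 0.0420.
Head is higher in the shallow piezometer, so vertical flow is downward (recharge condition).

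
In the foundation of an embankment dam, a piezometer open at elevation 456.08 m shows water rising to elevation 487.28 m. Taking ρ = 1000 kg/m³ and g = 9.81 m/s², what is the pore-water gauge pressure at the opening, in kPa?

Pressure head ψ = h − z = 487.28 − 456.08 = 31.20 m.
P = ρgψ = 1000 × 9.81 × 31.20 = 306072 Pa ≈ 306 kPa.

P ≈ 306 kPa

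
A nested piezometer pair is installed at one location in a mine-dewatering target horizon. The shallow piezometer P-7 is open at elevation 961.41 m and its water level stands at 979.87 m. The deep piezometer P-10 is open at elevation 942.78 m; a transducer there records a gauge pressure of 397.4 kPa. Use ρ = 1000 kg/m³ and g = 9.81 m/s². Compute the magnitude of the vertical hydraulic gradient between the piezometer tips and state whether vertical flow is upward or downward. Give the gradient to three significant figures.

Total head at P-7: h = 979.87 m (water level in the standpipe).
Pressure head at P-10: ψ = P/(ρg) = 397.4×1000 / (1000 × 9.81) = 40.51 m.
Total head at P-10: h = z + ψ = 942.78 + 40.51 = 983.29 m.
Δh = h(P-7) − h(P-10) = 979.87 − 983.29 = -3.42 m.
Vertical separation Δz = 961.41 − 942.78 = 18.63 m.
|i_v| = |Δh| / Δz = 3.42 / 18.63 = 0.184.
Head is higher in the deep piezometer, so vertical flow is upward (discharge condition).

|i_v| ≈ 0.184; vertical flow is upward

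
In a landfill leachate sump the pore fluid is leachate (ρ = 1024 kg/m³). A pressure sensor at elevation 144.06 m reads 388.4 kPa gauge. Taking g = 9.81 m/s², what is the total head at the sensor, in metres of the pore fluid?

h ≈ 182.72 m

ψ = P/(ρg) = 388.4×1000 / (1024 × 9.81) = 38.66 m.
h = z + ψ = 144.06 + 38.66 = 182.72 m.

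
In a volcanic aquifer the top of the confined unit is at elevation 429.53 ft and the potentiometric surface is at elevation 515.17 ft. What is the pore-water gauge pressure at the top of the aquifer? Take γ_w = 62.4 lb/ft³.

Pressure head at the aquifer top: ψ = h − z = 515.17 − 429.53 = 85.64 ft.
P = γψ/144 = 62.4 × 85.64 / 144 = 37.1 psi.

P ≈ 37.1 psi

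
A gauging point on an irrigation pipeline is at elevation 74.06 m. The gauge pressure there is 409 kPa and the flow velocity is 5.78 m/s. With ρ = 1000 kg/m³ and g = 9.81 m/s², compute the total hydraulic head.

Pressure head ψ = P/(ρg) = 409×1000 / (1000 × 9.81) = 41.69 m.
Velocity head = v²/(2g) = 5.78² / (2 × 9.81) = 1.703 m.
h = z + ψ + v²/(2g) = 74.06 + 41.69 + 1.703 = 117.45 m.

h ≈ 117.45 m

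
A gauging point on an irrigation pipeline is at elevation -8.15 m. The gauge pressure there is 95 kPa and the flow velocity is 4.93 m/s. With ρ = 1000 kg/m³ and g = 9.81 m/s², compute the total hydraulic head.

Pressure head ψ = P/(ρg) = 95×1000 / (1000 × 9.81) = 9.68 m.
Velocity head = v²/(2g) = 4.93² / (2 × 9.81) = 1.239 m.
h = z + ψ + v²/(2g) = -8.15 + 9.68 + 1.239 = 2.77 m.

h ≈ 2.77 m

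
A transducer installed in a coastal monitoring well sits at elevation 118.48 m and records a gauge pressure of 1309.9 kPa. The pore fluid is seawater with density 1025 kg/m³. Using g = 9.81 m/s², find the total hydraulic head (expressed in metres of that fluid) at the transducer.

ψ = P/(ρg) = 1309.9×1000 / (1025 × 9.81) = 130.27 m.
h = z + ψ = 118.48 + 130.27 = 248.75 m.

h ≈ 248.75 m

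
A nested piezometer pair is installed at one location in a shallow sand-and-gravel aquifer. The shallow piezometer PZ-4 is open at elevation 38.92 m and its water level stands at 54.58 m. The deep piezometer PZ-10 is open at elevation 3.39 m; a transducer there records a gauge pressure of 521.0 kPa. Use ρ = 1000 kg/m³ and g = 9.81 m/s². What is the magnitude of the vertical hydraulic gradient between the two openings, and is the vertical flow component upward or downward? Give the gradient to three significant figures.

Total head at PZ-4: h = 54.58 m (water level in the standpipe).
Pressure head at PZ-10: ψ = P/(ρg) = 521.0×1000 / (1000 × 9.81) = 53.11 m.
Total head at PZ-10: h = z + ψ = 3.39 + 53.11 = 56.50 m.
Δh = h(PZ-4) − h(PZ-10) = 54.58 − 56.50 = -1.92 m.
Vertical separation Δz = 38.92 − 3.39 = 35.53 m.
|i_v| = |Δh| / Δz = 1.92 / 35.53 = 0.0540.
Head is higher in the deep piezometer, so vertical flow is upward (discharge condition).

|i_v| ≈ 0.0540; vertical flow is upward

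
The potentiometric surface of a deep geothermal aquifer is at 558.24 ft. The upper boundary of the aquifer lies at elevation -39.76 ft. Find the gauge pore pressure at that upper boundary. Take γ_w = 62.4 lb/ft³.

Pressure head at the aquifer top: ψ = h − z = 558.24 − (-39.76) = 598.00 ft.
P = γψ/144 = 62.4 × 598.00 / 144 = 259 psi.

P ≈ 259 psi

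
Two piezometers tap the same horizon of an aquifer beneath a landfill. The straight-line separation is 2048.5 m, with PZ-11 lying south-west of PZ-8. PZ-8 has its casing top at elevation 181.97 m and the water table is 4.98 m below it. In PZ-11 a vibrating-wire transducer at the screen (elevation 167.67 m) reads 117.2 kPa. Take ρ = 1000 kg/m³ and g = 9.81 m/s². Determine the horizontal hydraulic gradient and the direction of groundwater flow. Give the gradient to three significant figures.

i ≈ 0.00128; groundwater flows toward the north-east

Total head at PZ-8: h = 181.97 − 4.98 = 176.99 m.
Pressure head at PZ-11: ψ = P/(ρg) = 117.2×1000 / (1000 × 9.81) = 11.95 m.
Total head at PZ-11: h = z + ψ = 167.67 + 11.95 = 179.62 m.
Head difference: h(PZ-8) − h(PZ-11) = 176.99 − 179.62 = -2.63 m.
Hydraulic gradient: i = |Δh| / L = 2.63 / 2048.5 = 0.00128.
Flow is from higher to lower head: from PZ-11 toward PZ-8, i.e. toward the north-east.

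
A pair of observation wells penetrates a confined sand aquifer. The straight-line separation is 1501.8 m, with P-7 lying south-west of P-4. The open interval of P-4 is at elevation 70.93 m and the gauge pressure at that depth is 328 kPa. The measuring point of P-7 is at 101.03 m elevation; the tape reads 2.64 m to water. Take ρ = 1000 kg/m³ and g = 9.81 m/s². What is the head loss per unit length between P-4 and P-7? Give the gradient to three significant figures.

Pressure head at P-4: ψ = P/(ρg) = 328×1000 / (1000 × 9.81) = 33.44 m.
Total head at P-4: h = z + ψ = 70.93 + 33.44 = 104.37 m.
Total head at P-7: h = 101.03 − 2.64 = 98.39 m.
Head difference: h(P-4) − h(P-7) = 104.37 − 98.39 = 5.98 m.
Hydraulic gradient: i = |Δh| / L = 5.98 / 1501.8 = 0.00398.

i ≈ 0.00398 m/m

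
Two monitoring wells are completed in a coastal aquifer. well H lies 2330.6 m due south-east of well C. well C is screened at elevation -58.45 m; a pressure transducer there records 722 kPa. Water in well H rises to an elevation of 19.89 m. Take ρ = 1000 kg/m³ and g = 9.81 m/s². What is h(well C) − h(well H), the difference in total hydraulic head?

Δh ≈ -4.74 m

Pressure head at well C: ψ = P/(ρg) = 722×1000 / (1000 × 9.81) = 73.60 m.
Total head at well C: h = z + ψ = -58.45 + 73.60 = 15.15 m.
Total head at well H: h = 19.89 m (water level in the piezometer is the total head).
Head difference: h(well C) − h(well H) = 15.15 − 19.89 = -4.74 m.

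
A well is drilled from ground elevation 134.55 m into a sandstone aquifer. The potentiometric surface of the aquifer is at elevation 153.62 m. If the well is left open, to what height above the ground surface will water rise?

Water rises to the potentiometric surface, so the rise above ground = 153.62 − 134.55 = 19.07 m.

≈ 19.07 m above ground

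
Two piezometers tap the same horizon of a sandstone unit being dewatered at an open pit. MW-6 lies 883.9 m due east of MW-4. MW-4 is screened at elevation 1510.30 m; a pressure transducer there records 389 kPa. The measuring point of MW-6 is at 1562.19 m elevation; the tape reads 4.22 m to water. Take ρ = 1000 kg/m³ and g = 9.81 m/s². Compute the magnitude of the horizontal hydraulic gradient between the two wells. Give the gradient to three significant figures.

i ≈ 0.00907

Pressure head at MW-4: ψ = P/(ρg) = 389×1000 / (1000 × 9.81) = 39.65 m.
Total head at MW-4: h = z + ψ = 1510.30 + 39.65 = 1549.95 m.
Total head at MW-6: h = 1562.19 − 4.22 = 1557.97 m.
Head difference: h(MW-4) − h(MW-6) = 1549.95 − 1557.97 = -8.02 m.
Hydraulic gradient: i = |Δh| / L = 8.02 / 883.9 = 0.00907.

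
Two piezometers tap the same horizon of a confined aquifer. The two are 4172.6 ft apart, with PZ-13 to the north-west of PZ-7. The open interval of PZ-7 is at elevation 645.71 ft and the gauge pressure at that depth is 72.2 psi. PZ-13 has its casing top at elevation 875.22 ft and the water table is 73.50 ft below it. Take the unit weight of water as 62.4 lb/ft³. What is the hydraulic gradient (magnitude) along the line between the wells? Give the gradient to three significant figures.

i ≈ 0.00254

Pressure head at PZ-7: ψ = 144·P/γ = 144 × 72.2 / 62.4 = 166.62 ft.
Total head at PZ-7: h = z + ψ = 645.71 + 166.62 = 812.33 ft.
Total head at PZ-13: h = 875.22 − 73.50 = 801.72 ft.
Head difference: h(PZ-7) − h(PZ-13) = 812.33 − 801.72 = 10.61 ft.
Hydraulic gradient: i = |Δh| / L = 10.61 / 4172.6 = 0.00254.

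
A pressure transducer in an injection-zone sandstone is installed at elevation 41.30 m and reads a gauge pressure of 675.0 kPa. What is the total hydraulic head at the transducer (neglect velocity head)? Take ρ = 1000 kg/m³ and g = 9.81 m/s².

ψ = P/(ρg) = 675.0×1000 / (1000 × 9.81) = 68.81 m.
h = z + ψ = 41.30 + 68.81 = 110.11 m.

h ≈ 110.11 m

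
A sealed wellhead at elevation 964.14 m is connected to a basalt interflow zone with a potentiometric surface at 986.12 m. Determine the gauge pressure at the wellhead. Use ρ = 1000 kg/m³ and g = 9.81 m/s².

Head above the cap: Δh = 986.12 − 964.14 = 21.98 m.
P = ρgΔh = 1000 × 9.81 × 21.98 = 215624 Pa ≈ 216 kPa.

P ≈ 216 kPa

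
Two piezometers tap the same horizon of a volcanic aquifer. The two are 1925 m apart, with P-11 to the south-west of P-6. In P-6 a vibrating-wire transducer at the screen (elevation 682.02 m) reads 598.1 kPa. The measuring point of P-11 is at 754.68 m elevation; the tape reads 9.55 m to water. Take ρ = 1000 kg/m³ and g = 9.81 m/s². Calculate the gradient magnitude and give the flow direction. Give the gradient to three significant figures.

i ≈ 0.00111; groundwater flows toward the north-east

Pressure head at P-6: ψ = P/(ρg) = 598.1×1000 / (1000 × 9.81) = 60.97 m.
Total head at P-6: h = z + ψ = 682.02 + 60.97 = 742.99 m.
Total head at P-11: h = 754.68 − 9.55 = 745.13 m.
Head difference: h(P-6) − h(P-11) = 742.99 − 745.13 = -2.14 m.
Hydraulic gradient: i = |Δh| / L = 2.14 / 1925 = 0.00111.
Flow is from higher to lower head: from P-11 toward P-6, i.e. toward the north-east.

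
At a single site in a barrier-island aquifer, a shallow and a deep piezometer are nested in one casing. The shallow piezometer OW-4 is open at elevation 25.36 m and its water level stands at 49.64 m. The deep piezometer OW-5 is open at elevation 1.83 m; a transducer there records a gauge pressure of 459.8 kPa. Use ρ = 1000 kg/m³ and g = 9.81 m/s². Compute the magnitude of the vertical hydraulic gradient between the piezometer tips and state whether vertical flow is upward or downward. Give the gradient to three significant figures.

Total head at OW-4: h = 49.64 m (water level in the standpipe).
Pressure head at OW-5: ψ = P/(ρg) = 459.8×1000 / (1000 × 9.81) = 46.87 m.
Total head at OW-5: h = z + ψ = 1.83 + 46.87 = 48.70 m.
Δh = h(OW-4) − h(OW-5) = 49.64 − 48.70 = 0.94 m.
Vertical separation Δz = 25.36 − 1.83 = 23.53 m.
|i_v| = |Δh| / Δz = 0.94 / 23.53 = 0.0399.
Head is higher in the shallow piezometer, so vertical flow is downward (recharge condition).

|i_v| ≈ 0.0399; vertical flow is downward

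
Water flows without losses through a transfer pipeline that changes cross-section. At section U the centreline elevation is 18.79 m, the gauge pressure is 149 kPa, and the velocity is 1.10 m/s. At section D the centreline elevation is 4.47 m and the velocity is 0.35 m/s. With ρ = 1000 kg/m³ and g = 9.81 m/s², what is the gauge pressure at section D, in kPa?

Pressure head at U: ψ₁ = P₁/(ρg) = 149×1000 / (1000 × 9.81) = 15.19 m.
Velocity heads: v₁²/2g = 1.10²/19.62 = 0.062 m; v₂²/2g = 0.35²/19.62 = 0.006 m.
Total head H = z₁ + ψ₁ + v₁²/2g = 18.79 + 15.19 + 0.062 = 34.04 m.
ψ₂ = H − z₂ − v₂²/2g = 34.04 − 4.47 − 0.006 = 29.56 m.
P₂ = ρgψ₂ = 1000 × 9.81 × 29.56 ≈ 290 kPa.

P₂ ≈ 290 kPa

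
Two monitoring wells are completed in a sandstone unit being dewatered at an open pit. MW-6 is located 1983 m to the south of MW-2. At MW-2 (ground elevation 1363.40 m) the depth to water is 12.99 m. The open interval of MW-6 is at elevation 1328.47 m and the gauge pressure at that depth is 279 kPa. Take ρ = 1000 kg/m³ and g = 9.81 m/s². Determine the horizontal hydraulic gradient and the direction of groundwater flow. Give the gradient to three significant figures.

i ≈ 0.00328; groundwater flows toward the north

Total head at MW-2: h = 1363.40 − 12.99 = 1350.41 m.
Pressure head at MW-6: ψ = P/(ρg) = 279×1000 / (1000 × 9.81) = 28.44 m.
Total head at MW-6: h = z + ψ = 1328.47 + 28.44 = 1356.91 m.
Head difference: h(MW-2) − h(MW-6) = 1350.41 − 1356.91 = -6.50 m.
Hydraulic gradient: i = |Δh| / L = 6.50 / 1983 = 0.00328.
Flow is from higher to lower head: from MW-6 toward MW-2, i.e. toward the north.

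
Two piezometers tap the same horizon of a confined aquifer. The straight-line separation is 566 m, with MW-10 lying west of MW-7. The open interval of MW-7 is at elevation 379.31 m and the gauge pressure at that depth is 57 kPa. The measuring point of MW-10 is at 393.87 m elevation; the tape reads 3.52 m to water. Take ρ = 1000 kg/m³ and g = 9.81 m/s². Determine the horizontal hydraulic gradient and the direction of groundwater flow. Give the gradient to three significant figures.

i ≈ 0.00924; groundwater flows toward the east

Pressure head at MW-7: ψ = P/(ρg) = 57×1000 / (1000 × 9.81) = 5.81 m.
Total head at MW-7: h = z + ψ = 379.31 + 5.81 = 385.12 m.
Total head at MW-10: h = 393.87 − 3.52 = 390.35 m.
Head difference: h(MW-7) − h(MW-10) = 385.12 − 390.35 = -5.23 m.
Hydraulic gradient: i = |Δh| / L = 5.23 / 566 = 0.00924.
Flow is from higher to lower head: from MW-10 toward MW-7, i.e. toward the east.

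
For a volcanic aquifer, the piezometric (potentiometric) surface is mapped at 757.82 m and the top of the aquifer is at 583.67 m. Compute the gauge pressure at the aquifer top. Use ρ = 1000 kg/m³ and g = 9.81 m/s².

P ≈ 1710 kPa

Pressure head at the aquifer top: ψ = h − z = 757.82 − 583.67 = 174.15 m.
P = ρgψ = 1000 × 9.81 × 174.15 = 1708412 Pa ≈ 1710 kPa.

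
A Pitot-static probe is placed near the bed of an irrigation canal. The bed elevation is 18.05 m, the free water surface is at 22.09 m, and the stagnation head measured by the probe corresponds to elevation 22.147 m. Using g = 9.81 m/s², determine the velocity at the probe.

Near the bed, under hydrostatic conditions, the piezometric head (z + ψ) equals the free-surface elevation, 22.09 m.
Velocity head = total − piezometric = 22.147 − 22.09 = 0.057 m.
v = √(2g·h_v) = √(2 × 9.81 × 0.057) = 1.06 m/s.

v ≈ 1.06 m/s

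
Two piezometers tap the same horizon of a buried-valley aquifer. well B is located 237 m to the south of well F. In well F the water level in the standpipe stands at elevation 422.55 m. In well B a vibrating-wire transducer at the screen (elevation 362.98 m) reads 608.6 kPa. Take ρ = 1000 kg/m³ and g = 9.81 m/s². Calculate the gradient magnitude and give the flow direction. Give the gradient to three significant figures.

i ≈ 0.0104; groundwater flows toward the north

Total head at well F: h = 422.55 m (water level in the piezometer is the total head).
Pressure head at well B: ψ = P/(ρg) = 608.6×1000 / (1000 × 9.81) = 62.04 m.
Total head at well B: h = z + ψ = 362.98 + 62.04 = 425.02 m.
Head difference: h(well F) − h(well B) = 422.55 − 425.02 = -2.47 m.
Hydraulic gradient: i = |Δh| / L = 2.47 / 237 = 0.0104.
Flow is from higher to lower head: from well B toward well F, i.e. toward the north.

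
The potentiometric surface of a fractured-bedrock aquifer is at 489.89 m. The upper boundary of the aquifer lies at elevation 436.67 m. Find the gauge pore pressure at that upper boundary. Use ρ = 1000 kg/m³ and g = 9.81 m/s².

P ≈ 522 kPa

Pressure head at the aquifer top: ψ = h − z = 489.89 − 436.67 = 53.22 m.
P = ρgψ = 1000 × 9.81 × 53.22 = 522088 Pa ≈ 522 kPa.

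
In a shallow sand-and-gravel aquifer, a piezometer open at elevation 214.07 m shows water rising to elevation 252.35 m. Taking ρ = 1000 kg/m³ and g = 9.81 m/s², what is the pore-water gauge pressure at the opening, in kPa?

Pressure head ψ = h − z = 252.35 − 214.07 = 38.28 m.
P = ρgψ = 1000 × 9.81 × 38.28 = 375527 Pa ≈ 376 kPa.

P ≈ 376 kPa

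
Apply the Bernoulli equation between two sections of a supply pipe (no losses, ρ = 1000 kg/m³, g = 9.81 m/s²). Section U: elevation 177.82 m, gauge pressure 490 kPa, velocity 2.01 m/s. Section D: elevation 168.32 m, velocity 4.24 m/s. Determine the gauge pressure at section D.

P₂ ≈ 576 kPa

Pressure head at U: ψ₁ = P₁/(ρg) = 490×1000 / (1000 × 9.81) = 49.95 m.
Velocity heads: v₁²/2g = 2.01²/19.62 = 0.206 m; v₂²/2g = 4.24²/19.62 = 0.916 m.
Total head H = z₁ + ψ₁ + v₁²/2g = 177.82 + 49.95 + 0.206 = 227.98 m.
ψ₂ = H − z₂ − v₂²/2g = 227.98 − 168.32 − 0.916 = 58.74 m.
P₂ = ρgψ₂ = 1000 × 9.81 × 58.74 ≈ 576 kPa.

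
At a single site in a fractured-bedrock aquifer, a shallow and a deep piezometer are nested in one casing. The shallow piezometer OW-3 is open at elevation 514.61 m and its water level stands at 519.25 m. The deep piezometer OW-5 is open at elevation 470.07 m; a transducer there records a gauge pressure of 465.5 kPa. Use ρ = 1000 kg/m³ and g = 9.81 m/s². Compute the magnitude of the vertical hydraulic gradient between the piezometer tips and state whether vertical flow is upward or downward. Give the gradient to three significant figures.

|i_v| ≈ 0.0388; vertical flow is downward

Total head at OW-3: h = 519.25 m (water level in the standpipe).
Pressure head at OW-5: ψ = P/(ρg) = 465.5×1000 / (1000 × 9.81) = 47.45 m.
Total head at OW-5: h = z + ψ = 470.07 + 47.45 = 517.52 m.
Δh = h(OW-3) − h(OW-5) = 519.25 − 517.52 = 1.73 m.
Vertical separation Δz = 514.61 − 470.07 = 44.54 m.
|i_v| = |Δh| / Δz = 1.73 / 44.54 = 0.0388.
Head is higher in the shallow piezometer, so vertical flow is downward (recharge condition).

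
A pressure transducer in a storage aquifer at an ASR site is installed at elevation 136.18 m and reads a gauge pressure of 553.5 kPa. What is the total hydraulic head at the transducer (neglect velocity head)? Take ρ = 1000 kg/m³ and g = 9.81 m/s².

ψ = P/(ρg) = 553.5×1000 / (1000 × 9.81) = 56.42 m.
h = z + ψ = 136.18 + 56.42 = 192.60 m.

h ≈ 192.60 m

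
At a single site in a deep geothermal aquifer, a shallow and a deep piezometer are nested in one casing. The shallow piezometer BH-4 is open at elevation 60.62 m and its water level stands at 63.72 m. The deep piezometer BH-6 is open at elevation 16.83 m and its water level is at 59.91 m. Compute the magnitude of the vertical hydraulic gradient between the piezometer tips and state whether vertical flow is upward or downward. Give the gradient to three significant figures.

Total head at BH-4: h = 63.72 m (water level in the standpipe).
Total head at BH-6: h = 59.91 m.
Δh = h(BH-4) − h(BH-6) = 63.72 − 59.91 = 3.81 m.
Vertical separation Δz = 60.62 − 16.83 = 43.79 m.
|i_v| = |Δh| / Δz = 3.81 / 43.79 = 0.0870.
Head is higher in the shallow piezometer, so vertical flow is downward (recharge condition).

|i_v| ≈ 0.0870; vertical flow is downward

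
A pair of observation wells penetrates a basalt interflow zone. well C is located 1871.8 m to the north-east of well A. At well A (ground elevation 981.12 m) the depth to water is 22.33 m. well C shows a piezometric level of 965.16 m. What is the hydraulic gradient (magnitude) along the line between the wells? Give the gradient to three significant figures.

Total head at well A: h = 981.12 − 22.33 = 958.79 m.
Total head at well C: h = 965.16 m (water level in the piezometer is the total head).
Head difference: h(well A) − h(well C) = 958.79 − 965.16 = -6.37 m.
Hydraulic gradient: i = |Δh| / L = 6.37 / 1871.8 = 0.00340.

i ≈ 0.00340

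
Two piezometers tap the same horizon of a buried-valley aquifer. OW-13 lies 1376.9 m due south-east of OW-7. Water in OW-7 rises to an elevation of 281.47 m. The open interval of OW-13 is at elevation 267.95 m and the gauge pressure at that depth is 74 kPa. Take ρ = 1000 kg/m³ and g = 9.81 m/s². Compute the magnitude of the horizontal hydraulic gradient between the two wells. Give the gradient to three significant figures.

Total head at OW-7: h = 281.47 m (water level in the piezometer is the total head).
Pressure head at OW-13: ψ = P/(ρg) = 74×1000 / (1000 × 9.81) = 7.54 m.
Total head at OW-13: h = z + ψ = 267.95 + 7.54 = 275.49 m.
Head difference: h(OW-7) − h(OW-13) = 281.47 − 275.49 = 5.98 m.
Hydraulic gradient: i = |Δh| / L = 5.98 / 1376.9 = 0.00434.

i ≈ 0.00434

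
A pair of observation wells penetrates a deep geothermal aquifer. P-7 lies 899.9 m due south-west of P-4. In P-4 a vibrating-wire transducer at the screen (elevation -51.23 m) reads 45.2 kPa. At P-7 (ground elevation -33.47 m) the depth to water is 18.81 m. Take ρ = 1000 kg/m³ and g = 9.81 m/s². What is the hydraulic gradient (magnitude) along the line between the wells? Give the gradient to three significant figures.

i ≈ 0.00629

Pressure head at P-4: ψ = P/(ρg) = 45.2×1000 / (1000 × 9.81) = 4.61 m.
Total head at P-4: h = z + ψ = -51.23 + 4.61 = -46.62 m.
Total head at P-7: h = -33.47 − 18.81 = -52.28 m.
Head difference: h(P-4) − h(P-7) = -46.62 − (-52.28) = 5.66 m.
Hydraulic gradient: i = |Δh| / L = 5.66 / 899.9 = 0.00629.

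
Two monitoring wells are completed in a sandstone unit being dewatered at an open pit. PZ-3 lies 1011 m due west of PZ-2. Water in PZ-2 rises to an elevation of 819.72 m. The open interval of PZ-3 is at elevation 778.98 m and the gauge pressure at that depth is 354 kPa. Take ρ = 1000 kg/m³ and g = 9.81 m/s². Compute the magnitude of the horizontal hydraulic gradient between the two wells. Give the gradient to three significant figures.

Total head at PZ-2: h = 819.72 m (water level in the piezometer is the total head).
Pressure head at PZ-3: ψ = P/(ρg) = 354×1000 / (1000 × 9.81) = 36.09 m.
Total head at PZ-3: h = z + ψ = 778.98 + 36.09 = 815.07 m.
Head difference: h(PZ-2) − h(PZ-3) = 819.72 − 815.07 = 4.65 m.
Hydraulic gradient: i = |Δh| / L = 4.65 / 1011 = 0.00460.

i ≈ 0.00460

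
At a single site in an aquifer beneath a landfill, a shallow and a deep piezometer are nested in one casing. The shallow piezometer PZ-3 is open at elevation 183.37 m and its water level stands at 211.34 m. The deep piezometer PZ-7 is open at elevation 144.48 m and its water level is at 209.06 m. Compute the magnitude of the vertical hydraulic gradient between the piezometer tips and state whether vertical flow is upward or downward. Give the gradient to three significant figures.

Total head at PZ-3: h = 211.34 m (water level in the standpipe).
Total head at PZ-7: h = 209.06 m.
Δh = h(PZ-3) − h(PZ-7) = 211.34 − 209.06 = 2.28 m.
Vertical separation Δz = 183.37 − 144.48 = 38.89 m.
|i_v| = |Δh| / Δz = 2.28 / 38.89 = 0.0586.
Head is higher in the shallow piezometer, so vertical flow is downward (recharge condition).

|i_v| ≈ 0.0586; vertical flow is downward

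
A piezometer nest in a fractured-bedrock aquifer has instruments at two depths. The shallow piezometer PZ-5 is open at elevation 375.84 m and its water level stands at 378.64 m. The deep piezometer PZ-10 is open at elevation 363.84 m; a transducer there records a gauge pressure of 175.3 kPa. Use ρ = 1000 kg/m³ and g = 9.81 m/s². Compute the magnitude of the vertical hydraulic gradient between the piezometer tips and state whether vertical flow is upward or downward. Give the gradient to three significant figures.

Total head at PZ-5: h = 378.64 m (water level in the standpipe).
Pressure head at PZ-10: ψ = P/(ρg) = 175.3×1000 / (1000 × 9.81) = 17.87 m.
Total head at PZ-10: h = z + ψ = 363.84 + 17.87 = 381.71 m.
Δh = h(PZ-5) − h(PZ-10) = 378.64 − 381.71 = -3.07 m.
Vertical separation Δz = 375.84 − 363.84 = 12.00 m.
|i_v| = |Δh| / Δz = 3.07 / 12.00 = 0.256.
Head is higher in the deep piezometer, so vertical flow is upward (discharge condition).

|i_v| ≈ 0.256; vertical flow is upward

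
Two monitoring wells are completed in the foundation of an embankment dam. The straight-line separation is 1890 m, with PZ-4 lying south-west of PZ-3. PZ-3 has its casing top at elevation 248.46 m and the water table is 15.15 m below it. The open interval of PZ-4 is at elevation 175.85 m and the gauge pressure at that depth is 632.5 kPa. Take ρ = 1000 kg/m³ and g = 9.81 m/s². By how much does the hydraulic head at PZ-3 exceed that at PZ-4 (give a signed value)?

Total head at PZ-3: h = 248.46 − 15.15 = 233.31 m.
Pressure head at PZ-4: ψ = P/(ρg) = 632.5×1000 / (1000 × 9.81) = 64.48 m.
Total head at PZ-4: h = z + ψ = 175.85 + 64.48 = 240.33 m.
Head difference: h(PZ-3) − h(PZ-4) = 233.31 − 240.33 = -7.02 m.

Δh ≈ -7.02 m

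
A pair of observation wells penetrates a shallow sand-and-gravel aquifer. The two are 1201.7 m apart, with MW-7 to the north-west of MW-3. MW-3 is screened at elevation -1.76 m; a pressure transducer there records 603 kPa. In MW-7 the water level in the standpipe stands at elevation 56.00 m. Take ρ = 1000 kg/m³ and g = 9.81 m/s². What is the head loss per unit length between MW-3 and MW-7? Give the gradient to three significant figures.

i ≈ 0.00309 m/m

Pressure head at MW-3: ψ = P/(ρg) = 603×1000 / (1000 × 9.81) = 61.47 m.
Total head at MW-3: h = z + ψ = -1.76 + 61.47 = 59.71 m.
Total head at MW-7: h = 56.00 m (water level in the piezometer is the total head).
Head difference: h(MW-3) − h(MW-7) = 59.71 − 56.00 = 3.71 m.
Hydraulic gradient: i = |Δh| / L = 3.71 / 1201.7 = 0.00309.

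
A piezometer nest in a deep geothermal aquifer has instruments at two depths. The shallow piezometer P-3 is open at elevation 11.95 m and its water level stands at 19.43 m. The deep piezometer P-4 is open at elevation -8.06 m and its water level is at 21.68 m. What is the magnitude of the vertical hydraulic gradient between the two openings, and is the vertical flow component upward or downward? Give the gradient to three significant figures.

Total head at P-3: h = 19.43 m (water level in the standpipe).
Total head at P-4: h = 21.68 m.
Δh = h(P-3) − h(P-4) = 19.43 − 21.68 = -2.25 m.
Vertical separation Δz = 11.95 − (-8.06) = 20.01 m.
|i_v| = |Δh| / Δz = 2.25 / 20.01 = 0.112.
Head is higher in the deep piezometer, so vertical flow is upward (discharge condition).

|i_v| ≈ 0.112; vertical flow is upward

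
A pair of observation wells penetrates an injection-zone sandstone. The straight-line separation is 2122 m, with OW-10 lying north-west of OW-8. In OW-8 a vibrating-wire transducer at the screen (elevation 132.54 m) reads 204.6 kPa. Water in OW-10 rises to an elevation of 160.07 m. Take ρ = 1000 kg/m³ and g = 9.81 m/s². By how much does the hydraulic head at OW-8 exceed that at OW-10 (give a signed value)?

Pressure head at OW-8: ψ = P/(ρg) = 204.6×1000 / (1000 × 9.81) = 20.86 m.
Total head at OW-8: h = z + ψ = 132.54 + 20.86 = 153.40 m.
Total head at OW-10: h = 160.07 m (water level in the piezometer is the total head).
Head difference: h(OW-8) − h(OW-10) = 153.40 − 160.07 = -6.67 m.

Δh ≈ -6.67 m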